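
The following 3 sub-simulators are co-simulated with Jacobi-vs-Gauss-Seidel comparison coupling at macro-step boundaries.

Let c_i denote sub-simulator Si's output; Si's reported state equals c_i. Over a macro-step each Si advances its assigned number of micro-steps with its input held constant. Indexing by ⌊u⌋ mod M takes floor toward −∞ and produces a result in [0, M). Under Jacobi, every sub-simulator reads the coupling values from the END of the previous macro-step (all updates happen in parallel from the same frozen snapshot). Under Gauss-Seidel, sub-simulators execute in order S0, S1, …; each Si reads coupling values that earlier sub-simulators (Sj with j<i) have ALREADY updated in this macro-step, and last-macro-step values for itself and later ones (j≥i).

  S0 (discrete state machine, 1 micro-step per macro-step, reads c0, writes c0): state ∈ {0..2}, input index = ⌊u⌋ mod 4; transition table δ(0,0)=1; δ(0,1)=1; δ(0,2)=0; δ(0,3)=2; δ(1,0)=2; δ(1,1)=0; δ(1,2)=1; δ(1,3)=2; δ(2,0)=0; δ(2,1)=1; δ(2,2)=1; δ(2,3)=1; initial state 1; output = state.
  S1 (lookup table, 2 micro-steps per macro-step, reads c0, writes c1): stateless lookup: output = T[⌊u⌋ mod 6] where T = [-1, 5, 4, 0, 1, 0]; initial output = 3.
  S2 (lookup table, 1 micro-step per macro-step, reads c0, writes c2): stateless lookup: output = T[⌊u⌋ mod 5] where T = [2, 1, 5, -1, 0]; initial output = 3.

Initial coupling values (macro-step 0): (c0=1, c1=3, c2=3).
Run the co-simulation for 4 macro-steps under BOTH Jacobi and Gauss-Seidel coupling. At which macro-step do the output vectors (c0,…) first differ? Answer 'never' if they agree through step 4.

[Jacobi] macro 1: S0 reads c0=1 → after 1×micro: 0; S1 reads c0=1 → after 2×micro: 5; S2 reads c0=1 → after 1×micro: 1 ⇒ (c0=0, c1=5, c2=1)
[Jacobi] macro 2: S0 reads c0=0 → after 1×micro: 1; S1 reads c0=0 → after 2×micro: -1; S2 reads c0=0 → after 1×micro: 2 ⇒ (c0=1, c1=-1, c2=2)
[Jacobi] macro 3: S0 reads c0=1 → after 1×micro: 0; S1 reads c0=1 → after 2×micro: 5; S2 reads c0=1 → after 1×micro: 1 ⇒ (c0=0, c1=5, c2=1)
[Jacobi] macro 4: S0 reads c0=0 → after 1×micro: 1; S1 reads c0=0 → after 2×micro: -1; S2 reads c0=0 → after 1×micro: 2 ⇒ (c0=1, c1=-1, c2=2)
[Gauss-Seidel] macro 1: S0 reads c0=1 → after 1×micro: 0; S1 reads c0=0 → after 2×micro: -1; S2 reads c0=0 → after 1×micro: 2 ⇒ (c0=0, c1=-1, c2=2)
[Gauss-Seidel] macro 2: S0 reads c0=0 → after 1×micro: 1; S1 reads c0=1 → after 2×micro: 5; S2 reads c0=1 → after 1×micro: 1 ⇒ (c0=1, c1=5, c2=1)
[Gauss-Seidel] macro 3: S0 reads c0=1 → after 1×micro: 0; S1 reads c0=0 → after 2×micro: -1; S2 reads c0=0 → after 1×micro: 2 ⇒ (c0=0, c1=-1, c2=2)
[Gauss-Seidel] macro 4: S0 reads c0=0 → after 1×micro: 1; S1 reads c0=1 → after 2×micro: 5; S2 reads c0=1 → after 1×micro: 1 ⇒ (c0=1, c1=5, c2=1)

first divergence at macro-step: 1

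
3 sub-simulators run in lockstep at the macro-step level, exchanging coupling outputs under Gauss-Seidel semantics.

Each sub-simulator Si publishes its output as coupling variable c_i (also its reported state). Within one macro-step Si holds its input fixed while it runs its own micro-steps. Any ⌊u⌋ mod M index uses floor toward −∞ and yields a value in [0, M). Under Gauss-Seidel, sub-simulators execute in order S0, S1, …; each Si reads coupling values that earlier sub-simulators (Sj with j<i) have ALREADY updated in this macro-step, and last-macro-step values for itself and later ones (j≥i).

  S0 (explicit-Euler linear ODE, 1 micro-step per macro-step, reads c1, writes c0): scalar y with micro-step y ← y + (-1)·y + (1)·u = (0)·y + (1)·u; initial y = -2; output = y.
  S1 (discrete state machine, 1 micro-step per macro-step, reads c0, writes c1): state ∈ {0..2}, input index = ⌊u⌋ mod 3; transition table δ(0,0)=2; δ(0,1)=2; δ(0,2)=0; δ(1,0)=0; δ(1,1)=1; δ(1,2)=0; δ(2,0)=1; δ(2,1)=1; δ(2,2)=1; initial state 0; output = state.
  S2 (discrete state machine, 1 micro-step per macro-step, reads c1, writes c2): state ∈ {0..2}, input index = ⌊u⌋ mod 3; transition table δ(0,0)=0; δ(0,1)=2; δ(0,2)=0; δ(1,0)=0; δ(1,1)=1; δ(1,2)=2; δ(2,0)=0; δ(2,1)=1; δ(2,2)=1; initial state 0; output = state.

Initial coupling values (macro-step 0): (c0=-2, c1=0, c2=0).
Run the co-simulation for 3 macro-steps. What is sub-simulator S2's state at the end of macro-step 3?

S2 state at macro-step 3 = 1

macro 1: S0 reads c1=0 → after 1×micro: 0; S1 reads c0=0 → after 1×micro: 2; S2 reads c1=2 → after 1×micro: 0 ⇒ (c0=0, c1=2, c2=0)
macro 2: S0 reads c1=2 → after 1×micro: 2; S1 reads c0=2 → after 1×micro: 1; S2 reads c1=1 → after 1×micro: 2 ⇒ (c0=2, c1=1, c2=2)
macro 3: S0 reads c1=1 → after 1×micro: 1; S1 reads c0=1 → after 1×micro: 1; S2 reads c1=1 → after 1×micro: 1 ⇒ (c0=1, c1=1, c2=1)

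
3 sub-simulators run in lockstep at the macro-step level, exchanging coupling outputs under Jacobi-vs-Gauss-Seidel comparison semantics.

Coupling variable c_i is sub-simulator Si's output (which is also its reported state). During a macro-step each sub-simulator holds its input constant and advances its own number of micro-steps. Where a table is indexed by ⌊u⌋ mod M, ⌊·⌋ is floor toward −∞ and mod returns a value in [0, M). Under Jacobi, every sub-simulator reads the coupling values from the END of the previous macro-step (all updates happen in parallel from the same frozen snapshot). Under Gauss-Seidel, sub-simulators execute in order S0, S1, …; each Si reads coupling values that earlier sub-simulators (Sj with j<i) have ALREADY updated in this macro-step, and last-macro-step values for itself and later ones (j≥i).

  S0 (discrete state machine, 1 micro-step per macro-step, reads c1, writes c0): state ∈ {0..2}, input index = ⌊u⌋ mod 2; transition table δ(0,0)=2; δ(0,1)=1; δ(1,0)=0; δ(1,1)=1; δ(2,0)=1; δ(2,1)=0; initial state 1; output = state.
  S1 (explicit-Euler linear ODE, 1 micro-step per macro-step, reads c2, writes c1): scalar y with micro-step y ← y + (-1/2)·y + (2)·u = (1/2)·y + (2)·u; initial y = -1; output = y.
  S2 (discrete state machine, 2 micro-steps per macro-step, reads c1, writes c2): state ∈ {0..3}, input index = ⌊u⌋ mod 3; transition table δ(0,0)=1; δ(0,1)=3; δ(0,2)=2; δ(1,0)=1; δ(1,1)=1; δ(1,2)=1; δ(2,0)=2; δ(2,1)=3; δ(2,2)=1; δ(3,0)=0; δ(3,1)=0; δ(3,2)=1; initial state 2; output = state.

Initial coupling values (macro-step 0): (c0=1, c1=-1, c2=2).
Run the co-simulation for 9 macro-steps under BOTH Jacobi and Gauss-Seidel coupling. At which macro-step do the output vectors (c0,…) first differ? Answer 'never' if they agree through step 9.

[Jacobi] macro 1: S0 reads c1=-1 → after 1×micro: 1; S1 reads c2=2 → after 1×micro: 7/2; S2 reads c1=-1 → after 2×micro: 1 ⇒ (c0=1, c1=7/2, c2=1)
[Jacobi] macro 2: S0 reads c1=7/2 → after 1×micro: 1; S1 reads c2=1 → after 1×micro: 15/4; S2 reads c1=7/2 → after 2×micro: 1 ⇒ (c0=1, c1=15/4, c2=1)
[Jacobi] macro 3: S0 reads c1=15/4 → after 1×micro: 1; S1 reads c2=1 → after 1×micro: 31/8; S2 reads c1=15/4 → after 2×micro: 1 ⇒ (c0=1, c1=31/8, c2=1)
[Jacobi] macro 4: S0 reads c1=31/8 → after 1×micro: 1; S1 reads c2=1 → after 1×micro: 63/16; S2 reads c1=31/8 → after 2×micro: 1 ⇒ (c0=1, c1=63/16, c2=1)
[Jacobi] macro 5: S0 reads c1=63/16 → after 1×micro: 1; S1 reads c2=1 → after 1×micro: 127/32; S2 reads c1=63/16 → after 2×micro: 1 ⇒ (c0=1, c1=127/32, c2=1)
[Jacobi] macro 6: S0 reads c1=127/32 → after 1×micro: 1; S1 reads c2=1 → after 1×micro: 255/64; S2 reads c1=127/32 → after 2×micro: 1 ⇒ (c0=1, c1=255/64, c2=1)
[Jacobi] macro 7: S0 reads c1=255/64 → after 1×micro: 1; S1 reads c2=1 → after 1×micro: 511/128; S2 reads c1=255/64 → after 2×micro: 1 ⇒ (c0=1, c1=511/128, c2=1)
[Jacobi] macro 8: S0 reads c1=511/128 → after 1×micro: 1; S1 reads c2=1 → after 1×micro: 1023/256; S2 reads c1=511/128 → after 2×micro: 1 ⇒ (c0=1, c1=1023/256, c2=1)
[Jacobi] macro 9: S0 reads c1=1023/256 → after 1×micro: 1; S1 reads c2=1 → after 1×micro: 2047/512; S2 reads c1=1023/256 → after 2×micro: 1 ⇒ (c0=1, c1=2047/512, c2=1)
[Gauss-Seidel] macro 1: S0 reads c1=-1 → after 1×micro: 1; S1 reads c2=2 → after 1×micro: 7/2; S2 reads c1=7/2 → after 2×micro: 2 ⇒ (c0=1, c1=7/2, c2=2)
[Gauss-Seidel] macro 2: S0 reads c1=7/2 → after 1×micro: 1; S1 reads c2=2 → after 1×micro: 23/4; S2 reads c1=23/4 → after 2×micro: 1 ⇒ (c0=1, c1=23/4, c2=1)
[Gauss-Seidel] macro 3: S0 reads c1=23/4 → after 1×micro: 1; S1 reads c2=1 → after 1×micro: 39/8; S2 reads c1=39/8 → after 2×micro: 1 ⇒ (c0=1, c1=39/8, c2=1)
[Gauss-Seidel] macro 4: S0 reads c1=39/8 → after 1×micro: 0; S1 reads c2=1 → after 1×micro: 71/16; S2 reads c1=71/16 → after 2×micro: 1 ⇒ (c0=0, c1=71/16, c2=1)
[Gauss-Seidel] macro 5: S0 reads c1=71/16 → after 1×micro: 2; S1 reads c2=1 → after 1×micro: 135/32; S2 reads c1=135/32 → after 2×micro: 1 ⇒ (c0=2, c1=135/32, c2=1)
[Gauss-Seidel] macro 6: S0 reads c1=135/32 → after 1×micro: 1; S1 reads c2=1 → after 1×micro: 263/64; S2 reads c1=263/64 → after 2×micro: 1 ⇒ (c0=1, c1=263/64, c2=1)
[Gauss-Seidel] macro 7: S0 reads c1=263/64 → after 1×micro: 0; S1 reads c2=1 → after 1×micro: 519/128; S2 reads c1=519/128 → after 2×micro: 1 ⇒ (c0=0, c1=519/128, c2=1)
[Gauss-Seidel] macro 8: S0 reads c1=519/128 → after 1×micro: 2; S1 reads c2=1 → after 1×micro: 1031/256; S2 reads c1=1031/256 → after 2×micro: 1 ⇒ (c0=2, c1=1031/256, c2=1)
[Gauss-Seidel] macro 9: S0 reads c1=1031/256 → after 1×micro: 1; S1 reads c2=1 → after 1×micro: 2055/512; S2 reads c1=2055/512 → after 2×micro: 1 ⇒ (c0=1, c1=2055/512, c2=1)

first divergence at macro-step: 1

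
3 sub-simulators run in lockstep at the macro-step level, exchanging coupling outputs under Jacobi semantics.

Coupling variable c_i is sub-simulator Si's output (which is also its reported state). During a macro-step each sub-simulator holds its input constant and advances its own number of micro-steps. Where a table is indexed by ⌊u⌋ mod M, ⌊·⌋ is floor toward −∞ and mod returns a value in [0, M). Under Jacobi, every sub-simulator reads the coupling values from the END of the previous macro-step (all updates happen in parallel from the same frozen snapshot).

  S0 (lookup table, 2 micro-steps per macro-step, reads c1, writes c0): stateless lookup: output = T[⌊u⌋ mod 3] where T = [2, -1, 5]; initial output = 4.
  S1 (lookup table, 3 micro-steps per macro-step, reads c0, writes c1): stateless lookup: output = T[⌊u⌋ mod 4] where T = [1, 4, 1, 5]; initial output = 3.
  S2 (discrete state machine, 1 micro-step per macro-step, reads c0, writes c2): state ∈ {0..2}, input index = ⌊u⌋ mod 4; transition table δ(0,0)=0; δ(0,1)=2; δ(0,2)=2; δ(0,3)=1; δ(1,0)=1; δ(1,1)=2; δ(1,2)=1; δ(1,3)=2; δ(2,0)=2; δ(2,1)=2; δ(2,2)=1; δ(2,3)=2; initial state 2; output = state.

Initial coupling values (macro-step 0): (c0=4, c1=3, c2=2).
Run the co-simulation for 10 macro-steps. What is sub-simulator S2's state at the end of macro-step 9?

S2 state at macro-step 9 = 2

macro 1: S0 reads c1=3 → after 2×micro: 2; S1 reads c0=4 → after 3×micro: 1; S2 reads c0=4 → after 1×micro: 2 ⇒ (c0=2, c1=1, c2=2)
macro 2: S0 reads c1=1 → after 2×micro: -1; S1 reads c0=2 → after 3×micro: 1; S2 reads c0=2 → after 1×micro: 1 ⇒ (c0=-1, c1=1, c2=1)
macro 3: S0 reads c1=1 → after 2×micro: -1; S1 reads c0=-1 → after 3×micro: 5; S2 reads c0=-1 → after 1×micro: 2 ⇒ (c0=-1, c1=5, c2=2)
macro 4: S0 reads c1=5 → after 2×micro: 5; S1 reads c0=-1 → after 3×micro: 5; S2 reads c0=-1 → after 1×micro: 2 ⇒ (c0=5, c1=5, c2=2)
macro 5: S0 reads c1=5 → after 2×micro: 5; S1 reads c0=5 → after 3×micro: 4; S2 reads c0=5 → after 1×micro: 2 ⇒ (c0=5, c1=4, c2=2)
macro 6: S0 reads c1=4 → after 2×micro: -1; S1 reads c0=5 → after 3×micro: 4; S2 reads c0=5 → after 1×micro: 2 ⇒ (c0=-1, c1=4, c2=2)
macro 7: S0 reads c1=4 → after 2×micro: -1; S1 reads c0=-1 → after 3×micro: 5; S2 reads c0=-1 → after 1×micro: 2 ⇒ (c0=-1, c1=5, c2=2)
macro 8: S0 reads c1=5 → after 2×micro: 5; S1 reads c0=-1 → after 3×micro: 5; S2 reads c0=-1 → after 1×micro: 2 ⇒ (c0=5, c1=5, c2=2)
macro 9: S0 reads c1=5 → after 2×micro: 5; S1 reads c0=5 → after 3×micro: 4; S2 reads c0=5 → after 1×micro: 2 ⇒ (c0=5, c1=4, c2=2)
macro 10: S0 reads c1=4 → after 2×micro: -1; S1 reads c0=5 → after 3×micro: 4; S2 reads c0=5 → after 1×micro: 2 ⇒ (c0=-1, c1=4, c2=2)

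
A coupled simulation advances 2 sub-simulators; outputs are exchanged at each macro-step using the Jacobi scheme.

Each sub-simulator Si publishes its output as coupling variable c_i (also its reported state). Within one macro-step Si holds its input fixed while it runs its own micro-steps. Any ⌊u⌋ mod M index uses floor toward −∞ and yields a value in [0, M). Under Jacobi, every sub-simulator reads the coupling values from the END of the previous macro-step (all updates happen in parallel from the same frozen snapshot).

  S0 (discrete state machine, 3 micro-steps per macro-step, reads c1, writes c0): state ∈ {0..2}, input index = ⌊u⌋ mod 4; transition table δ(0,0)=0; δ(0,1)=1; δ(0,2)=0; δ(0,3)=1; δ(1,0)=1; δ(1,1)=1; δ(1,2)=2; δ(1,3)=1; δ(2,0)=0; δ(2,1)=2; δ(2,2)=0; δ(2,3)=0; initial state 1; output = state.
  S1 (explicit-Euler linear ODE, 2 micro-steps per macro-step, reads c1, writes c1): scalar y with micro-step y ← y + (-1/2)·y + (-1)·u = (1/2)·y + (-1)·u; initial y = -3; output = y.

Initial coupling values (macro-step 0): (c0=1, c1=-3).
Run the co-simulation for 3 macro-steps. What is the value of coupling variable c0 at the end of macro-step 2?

macro 1: S0 reads c1=-3 → after 3×micro: 1; S1 reads c1=-3 → after 2×micro: 15/4 ⇒ (c0=1, c1=15/4)
macro 2: S0 reads c1=15/4 → after 3×micro: 1; S1 reads c1=15/4 → after 2×micro: -75/16 ⇒ (c0=1, c1=-75/16)
macro 3: S0 reads c1=-75/16 → after 3×micro: 1; S1 reads c1=-75/16 → after 2×micro: 375/64 ⇒ (c0=1, c1=375/64)

c0 at macro-step 2 = 1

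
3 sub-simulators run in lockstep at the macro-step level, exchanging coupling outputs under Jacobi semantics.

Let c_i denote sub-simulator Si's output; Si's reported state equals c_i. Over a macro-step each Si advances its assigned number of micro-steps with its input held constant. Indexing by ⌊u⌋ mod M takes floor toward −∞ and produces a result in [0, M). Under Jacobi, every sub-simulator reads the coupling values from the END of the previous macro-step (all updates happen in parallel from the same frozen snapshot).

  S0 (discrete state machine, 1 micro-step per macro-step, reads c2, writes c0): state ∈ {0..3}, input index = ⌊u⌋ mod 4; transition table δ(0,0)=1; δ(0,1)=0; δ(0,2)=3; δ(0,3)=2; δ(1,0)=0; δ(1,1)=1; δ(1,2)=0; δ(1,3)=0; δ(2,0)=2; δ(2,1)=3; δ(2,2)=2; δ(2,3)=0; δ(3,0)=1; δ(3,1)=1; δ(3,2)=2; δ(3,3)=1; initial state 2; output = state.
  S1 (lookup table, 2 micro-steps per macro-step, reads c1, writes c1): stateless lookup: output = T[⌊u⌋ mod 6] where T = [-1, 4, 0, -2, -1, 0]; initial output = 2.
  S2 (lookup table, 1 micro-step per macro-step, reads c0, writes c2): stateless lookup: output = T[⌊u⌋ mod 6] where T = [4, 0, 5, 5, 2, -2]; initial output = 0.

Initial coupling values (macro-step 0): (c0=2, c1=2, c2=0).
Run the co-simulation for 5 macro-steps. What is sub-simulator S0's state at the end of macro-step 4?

S0 state at macro-step 4 = 1

macro 1: S0 reads c2=0 → after 1×micro: 2; S1 reads c1=2 → after 2×micro: 0; S2 reads c0=2 → after 1×micro: 5 ⇒ (c0=2, c1=0, c2=5)
macro 2: S0 reads c2=5 → after 1×micro: 3; S1 reads c1=0 → after 2×micro: -1; S2 reads c0=2 → after 1×micro: 5 ⇒ (c0=3, c1=-1, c2=5)
macro 3: S0 reads c2=5 → after 1×micro: 1; S1 reads c1=-1 → after 2×micro: 0; S2 reads c0=3 → after 1×micro: 5 ⇒ (c0=1, c1=0, c2=5)
macro 4: S0 reads c2=5 → after 1×micro: 1; S1 reads c1=0 → after 2×micro: -1; S2 reads c0=1 → after 1×micro: 0 ⇒ (c0=1, c1=-1, c2=0)
macro 5: S0 reads c2=0 → after 1×micro: 0; S1 reads c1=-1 → after 2×micro: 0; S2 reads c0=1 → after 1×micro: 0 ⇒ (c0=0, c1=0, c2=0)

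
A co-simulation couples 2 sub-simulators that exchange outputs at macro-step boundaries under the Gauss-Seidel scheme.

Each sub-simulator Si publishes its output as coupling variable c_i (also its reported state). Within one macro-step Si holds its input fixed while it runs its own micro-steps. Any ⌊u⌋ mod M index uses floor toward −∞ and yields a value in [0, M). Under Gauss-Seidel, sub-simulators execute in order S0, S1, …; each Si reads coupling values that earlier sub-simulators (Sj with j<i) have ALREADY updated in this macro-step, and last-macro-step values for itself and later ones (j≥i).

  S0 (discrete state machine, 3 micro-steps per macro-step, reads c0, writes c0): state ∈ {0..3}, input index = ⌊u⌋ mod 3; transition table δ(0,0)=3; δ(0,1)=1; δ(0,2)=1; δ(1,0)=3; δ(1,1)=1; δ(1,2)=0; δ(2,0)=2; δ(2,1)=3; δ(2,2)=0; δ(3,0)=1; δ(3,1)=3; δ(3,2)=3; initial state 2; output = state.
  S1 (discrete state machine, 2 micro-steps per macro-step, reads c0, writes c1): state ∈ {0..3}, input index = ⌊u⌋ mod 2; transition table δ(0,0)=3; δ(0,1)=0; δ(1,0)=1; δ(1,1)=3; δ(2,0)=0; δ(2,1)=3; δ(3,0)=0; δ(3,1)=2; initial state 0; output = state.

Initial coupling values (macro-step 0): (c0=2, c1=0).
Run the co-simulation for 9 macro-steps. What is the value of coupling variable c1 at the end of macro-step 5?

c1 at macro-step 5 = 0

macro 1: S0 reads c0=2 → after 3×micro: 0; S1 reads c0=0 → after 2×micro: 0 ⇒ (c0=0, c1=0)
macro 2: S0 reads c0=0 → after 3×micro: 3; S1 reads c0=3 → after 2×micro: 0 ⇒ (c0=3, c1=0)
macro 3: S0 reads c0=3 → after 3×micro: 1; S1 reads c0=1 → after 2×micro: 0 ⇒ (c0=1, c1=0)
macro 4: S0 reads c0=1 → after 3×micro: 1; S1 reads c0=1 → after 2×micro: 0 ⇒ (c0=1, c1=0)
macro 5: S0 reads c0=1 → after 3×micro: 1; S1 reads c0=1 → after 2×micro: 0 ⇒ (c0=1, c1=0)
macro 6: S0 reads c0=1 → after 3×micro: 1; S1 reads c0=1 → after 2×micro: 0 ⇒ (c0=1, c1=0)
macro 7: S0 reads c0=1 → after 3×micro: 1; S1 reads c0=1 → after 2×micro: 0 ⇒ (c0=1, c1=0)
macro 8: S0 reads c0=1 → after 3×micro: 1; S1 reads c0=1 → after 2×micro: 0 ⇒ (c0=1, c1=0)
macro 9: S0 reads c0=1 → after 3×micro: 1; S1 reads c0=1 → after 2×micro: 0 ⇒ (c0=1, c1=0)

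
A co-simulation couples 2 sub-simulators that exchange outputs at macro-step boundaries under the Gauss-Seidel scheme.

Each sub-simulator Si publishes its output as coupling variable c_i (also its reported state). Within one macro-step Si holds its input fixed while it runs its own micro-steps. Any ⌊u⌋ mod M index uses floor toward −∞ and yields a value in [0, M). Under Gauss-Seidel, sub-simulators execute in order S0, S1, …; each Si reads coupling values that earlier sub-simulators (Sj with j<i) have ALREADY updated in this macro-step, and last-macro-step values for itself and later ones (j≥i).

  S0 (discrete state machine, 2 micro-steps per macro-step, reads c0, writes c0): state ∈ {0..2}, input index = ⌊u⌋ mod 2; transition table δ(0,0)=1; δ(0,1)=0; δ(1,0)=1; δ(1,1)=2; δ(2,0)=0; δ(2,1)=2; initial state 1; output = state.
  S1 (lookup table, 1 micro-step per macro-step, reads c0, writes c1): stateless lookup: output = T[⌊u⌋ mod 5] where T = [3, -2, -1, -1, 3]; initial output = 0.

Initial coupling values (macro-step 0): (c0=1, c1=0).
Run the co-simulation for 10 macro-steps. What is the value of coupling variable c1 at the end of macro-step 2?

macro 1: S0 reads c0=1 → after 2×micro: 2; S1 reads c0=2 → after 1×micro: -1 ⇒ (c0=2, c1=-1)
macro 2: S0 reads c0=2 → after 2×micro: 1; S1 reads c0=1 → after 1×micro: -2 ⇒ (c0=1, c1=-2)
macro 3: S0 reads c0=1 → after 2×micro: 2; S1 reads c0=2 → after 1×micro: -1 ⇒ (c0=2, c1=-1)
macro 4: S0 reads c0=2 → after 2×micro: 1; S1 reads c0=1 → after 1×micro: -2 ⇒ (c0=1, c1=-2)
macro 5: S0 reads c0=1 → after 2×micro: 2; S1 reads c0=2 → after 1×micro: -1 ⇒ (c0=2, c1=-1)
macro 6: S0 reads c0=2 → after 2×micro: 1; S1 reads c0=1 → after 1×micro: -2 ⇒ (c0=1, c1=-2)
macro 7: S0 reads c0=1 → after 2×micro: 2; S1 reads c0=2 → after 1×micro: -1 ⇒ (c0=2, c1=-1)
macro 8: S0 reads c0=2 → after 2×micro: 1; S1 reads c0=1 → after 1×micro: -2 ⇒ (c0=1, c1=-2)
macro 9: S0 reads c0=1 → after 2×micro: 2; S1 reads c0=2 → after 1×micro: -1 ⇒ (c0=2, c1=-1)
macro 10: S0 reads c0=2 → after 2×micro: 1; S1 reads c0=1 → after 1×micro: -2 ⇒ (c0=1, c1=-2)

c1 at macro-step 2 = -2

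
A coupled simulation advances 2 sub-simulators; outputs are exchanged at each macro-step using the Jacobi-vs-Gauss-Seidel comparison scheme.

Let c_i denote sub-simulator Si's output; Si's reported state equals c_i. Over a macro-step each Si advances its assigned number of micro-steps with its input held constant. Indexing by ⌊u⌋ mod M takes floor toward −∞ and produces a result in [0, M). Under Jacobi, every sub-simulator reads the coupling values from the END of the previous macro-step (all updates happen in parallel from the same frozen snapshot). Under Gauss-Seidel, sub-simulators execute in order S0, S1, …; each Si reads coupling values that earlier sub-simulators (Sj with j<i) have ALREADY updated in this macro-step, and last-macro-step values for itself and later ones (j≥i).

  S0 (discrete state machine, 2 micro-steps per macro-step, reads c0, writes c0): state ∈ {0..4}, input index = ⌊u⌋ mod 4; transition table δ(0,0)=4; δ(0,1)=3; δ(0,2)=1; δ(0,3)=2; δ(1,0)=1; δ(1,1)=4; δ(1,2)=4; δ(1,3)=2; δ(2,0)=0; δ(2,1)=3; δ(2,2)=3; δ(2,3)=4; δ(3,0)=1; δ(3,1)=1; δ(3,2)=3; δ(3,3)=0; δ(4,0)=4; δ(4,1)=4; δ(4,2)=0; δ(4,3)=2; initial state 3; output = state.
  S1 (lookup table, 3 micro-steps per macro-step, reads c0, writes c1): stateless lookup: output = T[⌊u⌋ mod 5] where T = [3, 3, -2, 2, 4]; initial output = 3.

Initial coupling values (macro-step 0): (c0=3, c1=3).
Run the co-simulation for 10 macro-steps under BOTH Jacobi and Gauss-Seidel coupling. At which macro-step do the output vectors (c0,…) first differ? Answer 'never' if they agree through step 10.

first divergence at macro-step: 1

[Jacobi] macro 1: S0 reads c0=3 → after 2×micro: 2; S1 reads c0=3 → after 3×micro: 2 ⇒ (c0=2, c1=2)
[Jacobi] macro 2: S0 reads c0=2 → after 2×micro: 3; S1 reads c0=2 → after 3×micro: -2 ⇒ (c0=3, c1=-2)
[Jacobi] macro 3: S0 reads c0=3 → after 2×micro: 2; S1 reads c0=3 → after 3×micro: 2 ⇒ (c0=2, c1=2)
[Jacobi] macro 4: S0 reads c0=2 → after 2×micro: 3; S1 reads c0=2 → after 3×micro: -2 ⇒ (c0=3, c1=-2)
[Jacobi] macro 5: S0 reads c0=3 → after 2×micro: 2; S1 reads c0=3 → after 3×micro: 2 ⇒ (c0=2, c1=2)
[Jacobi] macro 6: S0 reads c0=2 → after 2×micro: 3; S1 reads c0=2 → after 3×micro: -2 ⇒ (c0=3, c1=-2)
[Jacobi] macro 7: S0 reads c0=3 → after 2×micro: 2; S1 reads c0=3 → after 3×micro: 2 ⇒ (c0=2, c1=2)
[Jacobi] macro 8: S0 reads c0=2 → after 2×micro: 3; S1 reads c0=2 → after 3×micro: -2 ⇒ (c0=3, c1=-2)
[Jacobi] macro 9: S0 reads c0=3 → after 2×micro: 2; S1 reads c0=3 → after 3×micro: 2 ⇒ (c0=2, c1=2)
[Jacobi] macro 10: S0 reads c0=2 → after 2×micro: 3; S1 reads c0=2 → after 3×micro: -2 ⇒ (c0=3, c1=-2)
[Gauss-Seidel] macro 1: S0 reads c0=3 → after 2×micro: 2; S1 reads c0=2 → after 3×micro: -2 ⇒ (c0=2, c1=-2)
[Gauss-Seidel] macro 2: S0 reads c0=2 → after 2×micro: 3; S1 reads c0=3 → after 3×micro: 2 ⇒ (c0=3, c1=2)
[Gauss-Seidel] macro 3: S0 reads c0=3 → after 2×micro: 2; S1 reads c0=2 → after 3×micro: -2 ⇒ (c0=2, c1=-2)
[Gauss-Seidel] macro 4: S0 reads c0=2 → after 2×micro: 3; S1 reads c0=3 → after 3×micro: 2 ⇒ (c0=3, c1=2)
[Gauss-Seidel] macro 5: S0 reads c0=3 → after 2×micro: 2; S1 reads c0=2 → after 3×micro: -2 ⇒ (c0=2, c1=-2)
[Gauss-Seidel] macro 6: S0 reads c0=2 → after 2×micro: 3; S1 reads c0=3 → after 3×micro: 2 ⇒ (c0=3, c1=2)
[Gauss-Seidel] macro 7: S0 reads c0=3 → after 2×micro: 2; S1 reads c0=2 → after 3×micro: -2 ⇒ (c0=2, c1=-2)
[Gauss-Seidel] macro 8: S0 reads c0=2 → after 2×micro: 3; S1 reads c0=3 → after 3×micro: 2 ⇒ (c0=3, c1=2)
[Gauss-Seidel] macro 9: S0 reads c0=3 → after 2×micro: 2; S1 reads c0=2 → after 3×micro: -2 ⇒ (c0=2, c1=-2)
[Gauss-Seidel] macro 10: S0 reads c0=2 → after 2×micro: 3; S1 reads c0=3 → after 3×micro: 2 ⇒ (c0=3, c1=2)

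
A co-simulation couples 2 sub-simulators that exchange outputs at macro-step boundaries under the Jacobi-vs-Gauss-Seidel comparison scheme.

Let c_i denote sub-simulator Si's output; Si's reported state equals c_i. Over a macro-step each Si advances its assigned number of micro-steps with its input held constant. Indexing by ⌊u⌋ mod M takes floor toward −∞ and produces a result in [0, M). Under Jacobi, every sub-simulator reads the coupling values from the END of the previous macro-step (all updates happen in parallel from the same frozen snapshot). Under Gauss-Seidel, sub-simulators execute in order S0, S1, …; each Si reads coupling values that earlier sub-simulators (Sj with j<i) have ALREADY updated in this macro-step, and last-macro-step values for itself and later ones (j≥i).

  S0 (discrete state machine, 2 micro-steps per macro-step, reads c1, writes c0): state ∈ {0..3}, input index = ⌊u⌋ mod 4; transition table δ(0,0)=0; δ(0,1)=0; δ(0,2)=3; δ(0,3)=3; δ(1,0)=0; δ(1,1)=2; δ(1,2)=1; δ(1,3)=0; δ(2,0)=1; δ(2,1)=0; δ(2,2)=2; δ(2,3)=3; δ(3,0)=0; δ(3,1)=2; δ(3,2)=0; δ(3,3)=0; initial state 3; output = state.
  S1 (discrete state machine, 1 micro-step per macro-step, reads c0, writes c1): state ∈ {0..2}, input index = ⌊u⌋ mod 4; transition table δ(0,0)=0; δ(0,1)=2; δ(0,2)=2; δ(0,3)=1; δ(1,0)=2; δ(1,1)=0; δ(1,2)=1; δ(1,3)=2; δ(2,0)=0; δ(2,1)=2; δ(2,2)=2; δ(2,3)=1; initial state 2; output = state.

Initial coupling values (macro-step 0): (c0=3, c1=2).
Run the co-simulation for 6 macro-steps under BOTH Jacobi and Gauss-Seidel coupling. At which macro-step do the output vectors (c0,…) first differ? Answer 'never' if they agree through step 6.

[Jacobi] macro 1: S0 reads c1=2 → after 2×micro: 3; S1 reads c0=3 → after 1×micro: 1 ⇒ (c0=3, c1=1)
[Jacobi] macro 2: S0 reads c1=1 → after 2×micro: 0; S1 reads c0=3 → after 1×micro: 2 ⇒ (c0=0, c1=2)
[Jacobi] macro 3: S0 reads c1=2 → after 2×micro: 0; S1 reads c0=0 → after 1×micro: 0 ⇒ (c0=0, c1=0)
[Jacobi] macro 4: S0 reads c1=0 → after 2×micro: 0; S1 reads c0=0 → after 1×micro: 0 ⇒ (c0=0, c1=0)
[Jacobi] macro 5: S0 reads c1=0 → after 2×micro: 0; S1 reads c0=0 → after 1×micro: 0 ⇒ (c0=0, c1=0)
[Jacobi] macro 6: S0 reads c1=0 → after 2×micro: 0; S1 reads c0=0 → after 1×micro: 0 ⇒ (c0=0, c1=0)
[Gauss-Seidel] macro 1: S0 reads c1=2 → after 2×micro: 3; S1 reads c0=3 → after 1×micro: 1 ⇒ (c0=3, c1=1)
[Gauss-Seidel] macro 2: S0 reads c1=1 → after 2×micro: 0; S1 reads c0=0 → after 1×micro: 2 ⇒ (c0=0, c1=2)
[Gauss-Seidel] macro 3: S0 reads c1=2 → after 2×micro: 0; S1 reads c0=0 → after 1×micro: 0 ⇒ (c0=0, c1=0)
[Gauss-Seidel] macro 4: S0 reads c1=0 → after 2×micro: 0; S1 reads c0=0 → after 1×micro: 0 ⇒ (c0=0, c1=0)
[Gauss-Seidel] macro 5: S0 reads c1=0 → after 2×micro: 0; S1 reads c0=0 → after 1×micro: 0 ⇒ (c0=0, c1=0)
[Gauss-Seidel] macro 6: S0 reads c1=0 → after 2×micro: 0; S1 reads c0=0 → after 1×micro: 0 ⇒ (c0=0, c1=0)

first divergence at macro-step: never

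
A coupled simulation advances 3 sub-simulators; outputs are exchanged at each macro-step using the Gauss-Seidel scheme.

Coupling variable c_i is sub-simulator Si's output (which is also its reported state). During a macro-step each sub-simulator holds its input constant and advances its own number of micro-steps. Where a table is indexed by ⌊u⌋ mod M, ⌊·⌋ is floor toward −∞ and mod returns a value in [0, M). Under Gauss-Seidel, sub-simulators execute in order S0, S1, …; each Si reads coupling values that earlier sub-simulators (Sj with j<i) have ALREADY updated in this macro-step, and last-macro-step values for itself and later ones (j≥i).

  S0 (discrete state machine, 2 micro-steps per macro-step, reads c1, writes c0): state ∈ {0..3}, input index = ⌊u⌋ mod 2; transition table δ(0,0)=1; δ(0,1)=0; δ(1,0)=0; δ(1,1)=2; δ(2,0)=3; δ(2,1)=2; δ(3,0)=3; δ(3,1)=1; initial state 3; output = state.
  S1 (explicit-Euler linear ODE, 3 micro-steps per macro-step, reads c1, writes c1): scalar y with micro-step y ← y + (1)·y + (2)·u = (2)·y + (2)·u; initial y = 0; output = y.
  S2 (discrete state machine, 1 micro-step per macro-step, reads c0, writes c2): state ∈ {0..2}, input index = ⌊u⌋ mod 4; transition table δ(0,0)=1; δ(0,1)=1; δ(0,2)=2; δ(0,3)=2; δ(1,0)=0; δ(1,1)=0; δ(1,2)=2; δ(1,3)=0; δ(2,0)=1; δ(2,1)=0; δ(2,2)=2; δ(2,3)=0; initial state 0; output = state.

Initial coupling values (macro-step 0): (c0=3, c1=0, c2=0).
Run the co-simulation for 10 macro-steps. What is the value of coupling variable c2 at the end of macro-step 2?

c2 at macro-step 2 = 0

macro 1: S0 reads c1=0 → after 2×micro: 3; S1 reads c1=0 → after 3×micro: 0; S2 reads c0=3 → after 1×micro: 2 ⇒ (c0=3, c1=0, c2=2)
macro 2: S0 reads c1=0 → after 2×micro: 3; S1 reads c1=0 → after 3×micro: 0; S2 reads c0=3 → after 1×micro: 0 ⇒ (c0=3, c1=0, c2=0)
macro 3: S0 reads c1=0 → after 2×micro: 3; S1 reads c1=0 → after 3×micro: 0; S2 reads c0=3 → after 1×micro: 2 ⇒ (c0=3, c1=0, c2=2)
macro 4: S0 reads c1=0 → after 2×micro: 3; S1 reads c1=0 → after 3×micro: 0; S2 reads c0=3 → after 1×micro: 0 ⇒ (c0=3, c1=0, c2=0)
macro 5: S0 reads c1=0 → after 2×micro: 3; S1 reads c1=0 → after 3×micro: 0; S2 reads c0=3 → after 1×micro: 2 ⇒ (c0=3, c1=0, c2=2)
macro 6: S0 reads c1=0 → after 2×micro: 3; S1 reads c1=0 → after 3×micro: 0; S2 reads c0=3 → after 1×micro: 0 ⇒ (c0=3, c1=0, c2=0)
macro 7: S0 reads c1=0 → after 2×micro: 3; S1 reads c1=0 → after 3×micro: 0; S2 reads c0=3 → after 1×micro: 2 ⇒ (c0=3, c1=0, c2=2)
macro 8: S0 reads c1=0 → after 2×micro: 3; S1 reads c1=0 → after 3×micro: 0; S2 reads c0=3 → after 1×micro: 0 ⇒ (c0=3, c1=0, c2=0)
macro 9: S0 reads c1=0 → after 2×micro: 3; S1 reads c1=0 → after 3×micro: 0; S2 reads c0=3 → after 1×micro: 2 ⇒ (c0=3, c1=0, c2=2)
macro 10: S0 reads c1=0 → after 2×micro: 3; S1 reads c1=0 → after 3×micro: 0; S2 reads c0=3 → after 1×micro: 0 ⇒ (c0=3, c1=0, c2=0)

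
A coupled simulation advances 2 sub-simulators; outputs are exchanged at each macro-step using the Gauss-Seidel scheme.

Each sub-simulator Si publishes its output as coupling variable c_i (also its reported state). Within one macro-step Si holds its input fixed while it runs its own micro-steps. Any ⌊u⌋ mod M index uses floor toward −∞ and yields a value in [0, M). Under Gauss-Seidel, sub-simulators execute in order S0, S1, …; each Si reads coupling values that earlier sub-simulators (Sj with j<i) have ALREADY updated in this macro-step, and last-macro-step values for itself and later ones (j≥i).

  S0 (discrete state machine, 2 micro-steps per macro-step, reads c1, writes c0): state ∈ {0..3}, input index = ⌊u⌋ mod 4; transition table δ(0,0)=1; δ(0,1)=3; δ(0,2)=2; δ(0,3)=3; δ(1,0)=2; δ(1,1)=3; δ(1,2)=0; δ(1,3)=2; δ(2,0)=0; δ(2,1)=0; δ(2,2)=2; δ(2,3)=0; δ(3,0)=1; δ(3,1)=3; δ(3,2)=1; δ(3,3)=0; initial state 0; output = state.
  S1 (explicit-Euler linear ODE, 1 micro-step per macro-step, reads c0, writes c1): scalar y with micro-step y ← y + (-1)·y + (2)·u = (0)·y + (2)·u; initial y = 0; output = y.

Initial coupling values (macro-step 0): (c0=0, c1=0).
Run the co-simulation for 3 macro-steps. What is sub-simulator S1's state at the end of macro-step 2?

macro 1: S0 reads c1=0 → after 2×micro: 2; S1 reads c0=2 → after 1×micro: 4 ⇒ (c0=2, c1=4)
macro 2: S0 reads c1=4 → after 2×micro: 1; S1 reads c0=1 → after 1×micro: 2 ⇒ (c0=1, c1=2)
macro 3: S0 reads c1=2 → after 2×micro: 2; S1 reads c0=2 → after 1×micro: 4 ⇒ (c0=2, c1=4)

S1 state at macro-step 2 = 2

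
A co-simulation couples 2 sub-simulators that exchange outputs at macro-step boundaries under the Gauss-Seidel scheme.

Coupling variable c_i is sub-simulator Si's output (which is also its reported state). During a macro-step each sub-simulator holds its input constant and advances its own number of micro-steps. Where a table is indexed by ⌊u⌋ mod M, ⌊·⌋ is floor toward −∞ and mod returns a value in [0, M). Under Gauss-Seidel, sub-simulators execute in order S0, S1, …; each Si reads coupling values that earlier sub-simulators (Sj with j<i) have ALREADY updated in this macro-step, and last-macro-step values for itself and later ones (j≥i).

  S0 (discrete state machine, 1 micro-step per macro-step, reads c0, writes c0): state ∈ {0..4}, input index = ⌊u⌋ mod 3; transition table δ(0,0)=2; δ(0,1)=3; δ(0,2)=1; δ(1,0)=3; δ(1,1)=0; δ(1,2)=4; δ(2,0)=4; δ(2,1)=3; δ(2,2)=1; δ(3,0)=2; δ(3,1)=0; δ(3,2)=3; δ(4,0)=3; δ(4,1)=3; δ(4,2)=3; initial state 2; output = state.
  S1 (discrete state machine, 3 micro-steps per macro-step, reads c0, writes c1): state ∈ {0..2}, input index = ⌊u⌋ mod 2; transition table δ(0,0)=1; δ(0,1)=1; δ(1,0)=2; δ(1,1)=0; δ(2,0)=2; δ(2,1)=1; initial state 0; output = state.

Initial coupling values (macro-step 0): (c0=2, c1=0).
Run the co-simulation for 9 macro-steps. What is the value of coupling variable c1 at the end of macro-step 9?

c1 at macro-step 9 = 2

macro 1: S0 reads c0=2 → after 1×micro: 1; S1 reads c0=1 → after 3×micro: 1 ⇒ (c0=1, c1=1)
macro 2: S0 reads c0=1 → after 1×micro: 0; S1 reads c0=0 → after 3×micro: 2 ⇒ (c0=0, c1=2)
macro 3: S0 reads c0=0 → after 1×micro: 2; S1 reads c0=2 → after 3×micro: 2 ⇒ (c0=2, c1=2)
macro 4: S0 reads c0=2 → after 1×micro: 1; S1 reads c0=1 → after 3×micro: 1 ⇒ (c0=1, c1=1)
macro 5: S0 reads c0=1 → after 1×micro: 0; S1 reads c0=0 → after 3×micro: 2 ⇒ (c0=0, c1=2)
macro 6: S0 reads c0=0 → after 1×micro: 2; S1 reads c0=2 → after 3×micro: 2 ⇒ (c0=2, c1=2)
macro 7: S0 reads c0=2 → after 1×micro: 1; S1 reads c0=1 → after 3×micro: 1 ⇒ (c0=1, c1=1)
macro 8: S0 reads c0=1 → after 1×micro: 0; S1 reads c0=0 → after 3×micro: 2 ⇒ (c0=0, c1=2)
macro 9: S0 reads c0=0 → after 1×micro: 2; S1 reads c0=2 → after 3×micro: 2 ⇒ (c0=2, c1=2)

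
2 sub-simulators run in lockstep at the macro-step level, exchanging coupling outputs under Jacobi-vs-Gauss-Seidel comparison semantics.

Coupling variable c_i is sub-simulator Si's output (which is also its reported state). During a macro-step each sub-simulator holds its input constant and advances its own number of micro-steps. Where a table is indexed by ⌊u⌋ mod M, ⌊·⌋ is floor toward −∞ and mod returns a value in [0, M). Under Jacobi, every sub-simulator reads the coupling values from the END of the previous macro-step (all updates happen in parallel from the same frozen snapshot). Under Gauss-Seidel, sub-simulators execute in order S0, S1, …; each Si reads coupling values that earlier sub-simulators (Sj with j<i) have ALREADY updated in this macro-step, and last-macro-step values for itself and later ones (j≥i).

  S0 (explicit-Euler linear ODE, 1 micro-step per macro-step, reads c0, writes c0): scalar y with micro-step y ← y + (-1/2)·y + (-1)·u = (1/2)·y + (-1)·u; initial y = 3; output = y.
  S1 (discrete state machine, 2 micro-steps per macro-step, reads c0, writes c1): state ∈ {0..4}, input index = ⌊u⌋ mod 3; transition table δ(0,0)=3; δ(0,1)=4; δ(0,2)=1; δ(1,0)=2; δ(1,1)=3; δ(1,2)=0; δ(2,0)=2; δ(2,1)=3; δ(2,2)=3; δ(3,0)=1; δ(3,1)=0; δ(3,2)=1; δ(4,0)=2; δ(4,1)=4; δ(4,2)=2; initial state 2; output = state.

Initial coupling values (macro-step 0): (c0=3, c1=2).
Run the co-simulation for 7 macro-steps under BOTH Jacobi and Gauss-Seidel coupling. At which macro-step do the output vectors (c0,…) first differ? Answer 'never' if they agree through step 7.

[Jacobi] macro 1: S0 reads c0=3 → after 1×micro: -3/2; S1 reads c0=3 → after 2×micro: 2 ⇒ (c0=-3/2, c1=2)
[Jacobi] macro 2: S0 reads c0=-3/2 → after 1×micro: 3/4; S1 reads c0=-3/2 → after 2×micro: 0 ⇒ (c0=3/4, c1=0)
[Jacobi] macro 3: S0 reads c0=3/4 → after 1×micro: -3/8; S1 reads c0=3/4 → after 2×micro: 1 ⇒ (c0=-3/8, c1=1)
[Jacobi] macro 4: S0 reads c0=-3/8 → after 1×micro: 3/16; S1 reads c0=-3/8 → after 2×micro: 1 ⇒ (c0=3/16, c1=1)
[Jacobi] macro 5: S0 reads c0=3/16 → after 1×micro: -3/32; S1 reads c0=3/16 → after 2×micro: 2 ⇒ (c0=-3/32, c1=2)
[Jacobi] macro 6: S0 reads c0=-3/32 → after 1×micro: 3/64; S1 reads c0=-3/32 → after 2×micro: 1 ⇒ (c0=3/64, c1=1)
[Jacobi] macro 7: S0 reads c0=3/64 → after 1×micro: -3/128; S1 reads c0=3/64 → after 2×micro: 2 ⇒ (c0=-3/128, c1=2)
[Gauss-Seidel] macro 1: S0 reads c0=3 → after 1×micro: -3/2; S1 reads c0=-3/2 → after 2×micro: 0 ⇒ (c0=-3/2, c1=0)
[Gauss-Seidel] macro 2: S0 reads c0=-3/2 → after 1×micro: 3/4; S1 reads c0=3/4 → after 2×micro: 1 ⇒ (c0=3/4, c1=1)
[Gauss-Seidel] macro 3: S0 reads c0=3/4 → after 1×micro: -3/8; S1 reads c0=-3/8 → after 2×micro: 1 ⇒ (c0=-3/8, c1=1)
[Gauss-Seidel] macro 4: S0 reads c0=-3/8 → after 1×micro: 3/16; S1 reads c0=3/16 → after 2×micro: 2 ⇒ (c0=3/16, c1=2)
[Gauss-Seidel] macro 5: S0 reads c0=3/16 → after 1×micro: -3/32; S1 reads c0=-3/32 → after 2×micro: 1 ⇒ (c0=-3/32, c1=1)
[Gauss-Seidel] macro 6: S0 reads c0=-3/32 → after 1×micro: 3/64; S1 reads c0=3/64 → after 2×micro: 2 ⇒ (c0=3/64, c1=2)
[Gauss-Seidel] macro 7: S0 reads c0=3/64 → after 1×micro: -3/128; S1 reads c0=-3/128 → after 2×micro: 1 ⇒ (c0=-3/128, c1=1)

first divergence at macro-step: 1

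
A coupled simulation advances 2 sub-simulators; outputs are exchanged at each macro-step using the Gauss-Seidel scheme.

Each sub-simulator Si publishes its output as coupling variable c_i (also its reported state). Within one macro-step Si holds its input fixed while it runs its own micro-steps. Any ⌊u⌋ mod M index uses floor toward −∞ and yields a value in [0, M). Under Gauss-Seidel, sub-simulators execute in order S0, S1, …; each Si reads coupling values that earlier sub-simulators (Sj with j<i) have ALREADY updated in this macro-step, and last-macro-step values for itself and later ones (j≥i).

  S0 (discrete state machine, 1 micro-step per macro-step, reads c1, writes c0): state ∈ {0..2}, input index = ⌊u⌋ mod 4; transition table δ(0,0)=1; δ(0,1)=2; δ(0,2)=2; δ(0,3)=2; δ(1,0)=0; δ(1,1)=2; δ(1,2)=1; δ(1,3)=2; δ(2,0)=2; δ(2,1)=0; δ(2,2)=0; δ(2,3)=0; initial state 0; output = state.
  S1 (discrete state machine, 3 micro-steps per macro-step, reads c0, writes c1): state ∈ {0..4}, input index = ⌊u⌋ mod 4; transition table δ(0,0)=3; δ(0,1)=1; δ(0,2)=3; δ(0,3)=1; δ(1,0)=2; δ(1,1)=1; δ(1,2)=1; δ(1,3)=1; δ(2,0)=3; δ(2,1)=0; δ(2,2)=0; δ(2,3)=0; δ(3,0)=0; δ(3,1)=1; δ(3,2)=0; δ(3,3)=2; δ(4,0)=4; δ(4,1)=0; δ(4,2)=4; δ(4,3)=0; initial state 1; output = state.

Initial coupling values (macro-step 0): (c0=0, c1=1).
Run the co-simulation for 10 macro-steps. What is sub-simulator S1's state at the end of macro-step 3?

S1 state at macro-step 3 = 1

macro 1: S0 reads c1=1 → after 1×micro: 2; S1 reads c0=2 → after 3×micro: 1 ⇒ (c0=2, c1=1)
macro 2: S0 reads c1=1 → after 1×micro: 0; S1 reads c0=0 → after 3×micro: 0 ⇒ (c0=0, c1=0)
macro 3: S0 reads c1=0 → after 1×micro: 1; S1 reads c0=1 → after 3×micro: 1 ⇒ (c0=1, c1=1)
macro 4: S0 reads c1=1 → after 1×micro: 2; S1 reads c0=2 → after 3×micro: 1 ⇒ (c0=2, c1=1)
macro 5: S0 reads c1=1 → after 1×micro: 0; S1 reads c0=0 → after 3×micro: 0 ⇒ (c0=0, c1=0)
macro 6: S0 reads c1=0 → after 1×micro: 1; S1 reads c0=1 → after 3×micro: 1 ⇒ (c0=1, c1=1)
macro 7: S0 reads c1=1 → after 1×micro: 2; S1 reads c0=2 → after 3×micro: 1 ⇒ (c0=2, c1=1)
macro 8: S0 reads c1=1 → after 1×micro: 0; S1 reads c0=0 → after 3×micro: 0 ⇒ (c0=0, c1=0)
macro 9: S0 reads c1=0 → after 1×micro: 1; S1 reads c0=1 → after 3×micro: 1 ⇒ (c0=1, c1=1)
macro 10: S0 reads c1=1 → after 1×micro: 2; S1 reads c0=2 → after 3×micro: 1 ⇒ (c0=2, c1=1)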